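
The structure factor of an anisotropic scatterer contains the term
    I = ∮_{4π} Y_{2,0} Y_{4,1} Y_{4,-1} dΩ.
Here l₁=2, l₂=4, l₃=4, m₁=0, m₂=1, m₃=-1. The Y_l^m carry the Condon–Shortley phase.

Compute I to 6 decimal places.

m-sum 0 ✓  L=10 even ✓  2≤4≤6 ✓
Π(2lᵢ+1) = 5×9×9 = 405
triangle coeff Δ(2,4,4) = 1/13860
Σ_t [0,2]: t=0:+1/192 t=1:−1/36 t=2:+1/192 = -5/288
(3j)²=20/693 [(2 4 4; 0 0 0)], sign=-1
Σ_t [0,2]: t=0:+1/480 t=1:−1/48 t=2:+1/144 = -17/1440
(3j)²=289/13860 [(2 4 4; 0 1 -1)], sign=+1
⇒ 4πI² = 1445/5929
I = (-1)√(1445/5929/(4π)) = -0.13926381

-0.139264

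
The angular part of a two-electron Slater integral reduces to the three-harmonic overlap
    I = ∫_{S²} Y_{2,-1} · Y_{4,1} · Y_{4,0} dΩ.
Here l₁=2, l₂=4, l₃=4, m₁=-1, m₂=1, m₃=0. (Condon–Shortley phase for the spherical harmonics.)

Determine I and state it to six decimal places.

Checks pass: Σm=0; 10 even; l₃=4∈[2,6].
(2·2+1)(2·4+1)(2·4+1) = 405
Δ: 2! 2! 6! / 11! → 1/13860
sum: t=0:+1/192 t=1:−1/36 t=2:+1/192 = -5/288
3j²(2 4 4; 0 0 0) = Δ·Π!·Σ² = 20/693  (sign -1)
sum: t=1:−1/96 t=2:+1/72 = 1/288
3j²(2 4 4; -1 1 0) = Δ·Π!·Σ² = 1/462  (sign +1)
combine: 4πI² = 405·20/693·1/462 = 150/5929
take √, sign -1: I = -0.04486937

-0.044869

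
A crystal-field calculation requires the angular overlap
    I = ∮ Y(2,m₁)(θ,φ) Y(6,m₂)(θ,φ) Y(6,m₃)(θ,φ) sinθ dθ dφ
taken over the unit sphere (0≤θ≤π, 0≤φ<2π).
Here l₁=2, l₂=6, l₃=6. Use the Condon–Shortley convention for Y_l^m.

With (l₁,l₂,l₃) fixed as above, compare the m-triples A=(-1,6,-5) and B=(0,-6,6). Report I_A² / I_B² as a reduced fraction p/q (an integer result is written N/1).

1/2

Shared (l₁,l₂,l₃)=(2,6,6): N and (l;000)² cancel in I_A²/I_B².
A: Δ = 2!·2!·10!/15! = 1/90090; Racah Σ t=2..2: t=2:+1/7257600 = 1/7257600; ⇒ 3j(2 6 6; -1 6 -5)² = 11/455, sgn -1
B: Δ = 2!·2!·10!/15! = 1/90090; Racah Σ t=0..0: t=0:+1/14515200 = 1/14515200; ⇒ 3j(2 6 6; 0 -6 6)² = 22/455, sgn +1
I_A²/I_B² = (11/455)/(22/455) = 1/2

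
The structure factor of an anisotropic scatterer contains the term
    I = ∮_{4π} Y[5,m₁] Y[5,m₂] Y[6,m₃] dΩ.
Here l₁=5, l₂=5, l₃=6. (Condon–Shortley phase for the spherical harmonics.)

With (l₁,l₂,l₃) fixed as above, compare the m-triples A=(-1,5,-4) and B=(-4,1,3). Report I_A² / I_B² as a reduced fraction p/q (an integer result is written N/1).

75/1

Same 5,5,6: normalisation and zero-m 3j drop out of the ratio.
A: Δ: 4! 6! 6! / 17! → 1/28588560; sum: t=4:+1/829440 = 1/829440; 3j²(5 5 6; -1 5 -4) = Δ·Π!·Σ² = 225/9724  (sign +1)
B: Δ: 4! 6! 6! / 17! → 1/28588560; sum: t=3:−1/155520 t=4:+1/138240 = 1/1244160; 3j²(5 5 6; -4 1 3) = Δ·Π!·Σ² = 3/9724  (sign -1)
I_A²/I_B² = (225/9724)/(3/9724) = 75/1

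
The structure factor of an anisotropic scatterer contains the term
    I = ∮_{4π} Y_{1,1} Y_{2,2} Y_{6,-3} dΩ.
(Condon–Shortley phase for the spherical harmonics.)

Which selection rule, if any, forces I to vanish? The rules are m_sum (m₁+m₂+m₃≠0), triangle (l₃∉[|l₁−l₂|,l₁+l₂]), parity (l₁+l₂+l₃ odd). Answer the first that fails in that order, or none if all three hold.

azimuthal sum: 1 + 2 − 3 = 0  ✓
1 ≤ 6 ≤ 3 (triangle on l)  ✗
L = 1 + 2 + 6 = 9 (odd)

triangle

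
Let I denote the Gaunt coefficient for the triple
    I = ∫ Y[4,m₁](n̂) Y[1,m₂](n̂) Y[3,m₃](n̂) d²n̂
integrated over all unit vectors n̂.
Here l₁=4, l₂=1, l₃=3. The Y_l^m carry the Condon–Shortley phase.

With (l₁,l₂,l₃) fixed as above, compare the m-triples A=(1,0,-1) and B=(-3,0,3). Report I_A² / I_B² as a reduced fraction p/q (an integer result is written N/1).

Same 4,1,3: normalisation and zero-m 3j drop out of the ratio.
A: Δ: 2! 6! 0! / 9! → 1/252; sum: t=1:−1/48 = -1/48; 3j²(4 1 3; 1 0 -1) = Δ·Π!·Σ² = 5/84  (sign -1)
B: Δ: 2! 6! 0! / 9! → 1/252; sum: t=1:−1/720 = -1/720; 3j²(4 1 3; -3 0 3) = Δ·Π!·Σ² = 1/36  (sign -1)
I_A²/I_B² = (5/84)/(1/36) = 15/7

15/7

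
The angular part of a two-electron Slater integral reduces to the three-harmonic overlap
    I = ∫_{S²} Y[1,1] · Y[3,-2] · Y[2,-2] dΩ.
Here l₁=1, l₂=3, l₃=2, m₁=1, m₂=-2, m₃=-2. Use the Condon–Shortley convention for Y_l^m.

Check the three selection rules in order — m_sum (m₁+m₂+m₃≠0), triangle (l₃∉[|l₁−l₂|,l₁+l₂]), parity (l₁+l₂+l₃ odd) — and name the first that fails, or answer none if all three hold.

m₁+m₂+m₃ = 1 − 2 − 2 = -3  ✗
triangle: |1−3|=2 ≤ l₃=2 ≤ 1+3=4
parity: l₁+l₂+l₃ = 6 is even

m_sum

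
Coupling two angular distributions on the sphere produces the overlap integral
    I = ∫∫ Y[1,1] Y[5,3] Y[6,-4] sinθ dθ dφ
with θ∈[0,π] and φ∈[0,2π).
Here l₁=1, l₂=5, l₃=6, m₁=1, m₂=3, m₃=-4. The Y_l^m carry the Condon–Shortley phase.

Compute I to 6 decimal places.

Checks pass: Σm=0; 12 even; l₃=6∈[4,6].
(2·1+1)(2·5+1)(2·6+1) = 429
Δ: 0! 2! 10! / 13! → 1/858
sum: t=0:+1/14400 = 1/14400
3j²(1 5 6; 0 0 0) = Δ·Π!·Σ² = 6/143  (sign +1)
sum: t=0:+1/161280 = 1/161280
3j²(1 5 6; 1 3 -4) = Δ·Π!·Σ² = 15/286  (sign +1)
combine: 4πI² = 429·6/143·15/286 = 135/143
take √, sign +1: I = 0.27409047

0.274090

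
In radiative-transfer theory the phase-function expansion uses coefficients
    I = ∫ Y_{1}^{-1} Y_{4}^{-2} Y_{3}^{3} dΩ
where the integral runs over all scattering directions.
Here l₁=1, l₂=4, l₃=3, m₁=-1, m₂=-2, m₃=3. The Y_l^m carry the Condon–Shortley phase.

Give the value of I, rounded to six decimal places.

0.061558

Rules hold: Σm=0, L=8 even, 3≤3≤5.
N = 3·9·7 = 189
Δ = 2!·0!·6!/9! = 1/252
Racah Σ t=1..1: t=1:−1/36 = -1/36
⇒ 3j(1 4 3; 0 0 0)² = 4/63, sgn +1
Racah Σ t=2..2: t=2:+1/1440 = 1/1440
⇒ 3j(1 4 3; -1 -2 3)² = 1/252, sgn +1
4πI² = N·(3j₀)²·(3jₘ)² = 1/21
I = +1·√(0.047619/4π) = 0.06155813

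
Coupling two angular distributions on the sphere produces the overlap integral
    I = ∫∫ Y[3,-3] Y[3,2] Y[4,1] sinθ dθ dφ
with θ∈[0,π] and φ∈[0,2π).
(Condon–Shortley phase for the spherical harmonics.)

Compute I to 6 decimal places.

0.140463

Checks pass: Σm=0; 10 even; l₃=4∈[0,6].
(2·3+1)(2·3+1)(2·4+1) = 441
Δ: 2! 4! 4! / 11! → 1/34650
sum: t=0:+1/72 t=1:−1/16 t=2:+1/72 = -5/144
3j²(3 3 4; 0 0 0) = Δ·Π!·Σ² = 2/77  (sign -1)
sum: t=2:+1/288 = 1/288
3j²(3 3 4; -3 2 1) = Δ·Π!·Σ² = 5/231  (sign -1)
combine: 4πI² = 441·2/77·5/231 = 30/121
take √, sign +1: I = 0.14046335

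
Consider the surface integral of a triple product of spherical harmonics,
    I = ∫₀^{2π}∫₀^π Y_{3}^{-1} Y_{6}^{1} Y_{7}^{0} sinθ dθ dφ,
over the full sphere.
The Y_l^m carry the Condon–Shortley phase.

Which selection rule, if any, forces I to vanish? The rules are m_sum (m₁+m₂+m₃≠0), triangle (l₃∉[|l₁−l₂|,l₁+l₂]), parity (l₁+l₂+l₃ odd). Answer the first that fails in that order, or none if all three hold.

azimuthal sum: -1 + 1 + 0 = 0  ✓
3 ≤ 7 ≤ 9 (triangle on l)  ✓
L = 3 + 6 + 7 = 16 (even)  ✓

none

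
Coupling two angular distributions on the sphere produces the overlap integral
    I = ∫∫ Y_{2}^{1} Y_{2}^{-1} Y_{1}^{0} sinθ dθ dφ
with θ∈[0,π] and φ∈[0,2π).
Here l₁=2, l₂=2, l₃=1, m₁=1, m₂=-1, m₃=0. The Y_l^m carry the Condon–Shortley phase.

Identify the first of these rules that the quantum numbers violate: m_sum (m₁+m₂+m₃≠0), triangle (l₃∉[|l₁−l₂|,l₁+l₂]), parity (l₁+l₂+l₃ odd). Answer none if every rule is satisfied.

m₁+m₂+m₃ = 1 − 1 + 0 = 0  ✓
triangle: |2−2|=0 ≤ l₃=1 ≤ 2+2=4  ✓
parity: l₁+l₂+l₃ = 5 is odd  ✗

parity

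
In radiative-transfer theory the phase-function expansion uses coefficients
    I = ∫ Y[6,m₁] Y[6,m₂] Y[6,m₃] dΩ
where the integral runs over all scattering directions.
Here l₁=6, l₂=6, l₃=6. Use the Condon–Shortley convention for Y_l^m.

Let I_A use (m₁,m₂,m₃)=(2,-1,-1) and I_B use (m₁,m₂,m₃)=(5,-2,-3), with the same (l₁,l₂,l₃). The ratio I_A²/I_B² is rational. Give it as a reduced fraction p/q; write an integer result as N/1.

60/11

Shared (l₁,l₂,l₃)=(6,6,6): N and (l;000)² cancel in I_A²/I_B².
A: Δ = 6!·6!·6!/19! = 1/325909584; Racah Σ t=0..4: t=0:+1/4147200 t=1:−1/207360 t=2:+1/82944 t=3:−1/207360 t=4:+1/4147200 = 1/345600; ⇒ 3j(6 6 6; 2 -1 -1)² = 420/46189, sgn -1
B: Δ = 6!·6!·6!/19! = 1/325909584; Racah Σ t=0..1: t=0:+1/4147200 t=1:−1/3110400 = -1/12441600; ⇒ 3j(6 6 6; 5 -2 -3)² = 7/4199, sgn +1
I_A²/I_B² = (420/46189)/(7/4199) = 60/11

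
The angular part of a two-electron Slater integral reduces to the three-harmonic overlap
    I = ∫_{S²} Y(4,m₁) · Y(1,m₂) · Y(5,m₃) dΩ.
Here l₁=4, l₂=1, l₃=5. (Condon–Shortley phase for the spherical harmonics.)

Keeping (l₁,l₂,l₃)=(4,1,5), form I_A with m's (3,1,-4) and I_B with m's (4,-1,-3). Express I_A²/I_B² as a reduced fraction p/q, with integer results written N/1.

Same 4,1,5: normalisation and zero-m 3j drop out of the ratio.
A: Δ: 0! 8! 2! / 11! → 1/495; sum: t=0:+1/10080 = 1/10080; 3j²(4 1 5; 3 1 -4) = Δ·Π!·Σ² = 4/55  (sign -1)
B: Δ: 0! 8! 2! / 11! → 1/495; sum: t=0:+1/80640 = 1/80640; 3j²(4 1 5; 4 -1 -3) = Δ·Π!·Σ² = 1/495  (sign +1)
I_A²/I_B² = (4/55)/(1/495) = 36/1

36/1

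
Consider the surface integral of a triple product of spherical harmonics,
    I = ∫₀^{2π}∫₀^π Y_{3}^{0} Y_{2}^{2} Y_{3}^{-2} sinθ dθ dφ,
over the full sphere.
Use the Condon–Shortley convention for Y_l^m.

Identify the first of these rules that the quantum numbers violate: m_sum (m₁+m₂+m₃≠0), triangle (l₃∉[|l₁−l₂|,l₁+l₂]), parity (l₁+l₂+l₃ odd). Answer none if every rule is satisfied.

none

m₁+m₂+m₃ = 0 + 2 − 2 = 0  ✓
triangle: |3−2|=1 ≤ l₃=3 ≤ 3+2=5  ✓
parity: l₁+l₂+l₃ = 8 is even  ✓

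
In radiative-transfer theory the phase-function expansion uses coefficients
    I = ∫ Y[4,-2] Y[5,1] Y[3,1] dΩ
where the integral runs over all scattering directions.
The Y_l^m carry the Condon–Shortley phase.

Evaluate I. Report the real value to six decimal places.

0.106335

Rules hold: Σm=0, L=12 even, 1≤3≤9.
N = 9·11·7 = 693
Δ = 6!·2!·4!/13! = 1/180180
Racah Σ t=2..4: t=2:+1/576 t=3:−1/144 t=4:+1/576 = -1/288
⇒ 3j(4 5 3; 0 0 0)² = 20/1001, sgn +1
Racah Σ t=4..6: t=4:+1/384 t=5:−1/720 t=6:+1/34560 = 43/34560
⇒ 3j(4 5 3; -2 1 1)² = 1849/180180, sgn +1
4πI² = N·(3j₀)²·(3jₘ)² = 1849/13013
I = +1·√(0.142089/4π) = 0.10633465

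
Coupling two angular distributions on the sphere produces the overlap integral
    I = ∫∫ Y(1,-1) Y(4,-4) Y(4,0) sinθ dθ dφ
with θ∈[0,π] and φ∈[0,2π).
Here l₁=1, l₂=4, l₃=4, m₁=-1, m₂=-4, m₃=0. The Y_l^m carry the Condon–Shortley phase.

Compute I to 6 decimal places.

m-sum = -1 − 4 + 0 = -5 ≠ 0 ⇒ I = 0

0.000000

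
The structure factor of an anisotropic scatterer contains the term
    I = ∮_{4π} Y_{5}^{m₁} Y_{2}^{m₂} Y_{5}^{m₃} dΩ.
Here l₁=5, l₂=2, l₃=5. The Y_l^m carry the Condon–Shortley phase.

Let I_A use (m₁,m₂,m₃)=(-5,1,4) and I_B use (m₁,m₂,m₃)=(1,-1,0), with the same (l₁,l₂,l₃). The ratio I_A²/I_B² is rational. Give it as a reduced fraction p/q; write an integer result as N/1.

27/1

Same 5,2,5: normalisation and zero-m 3j drop out of the ratio.
A: Δ: 2! 8! 2! / 13! → 1/38610; sum: t=2:+1/80640 = 1/80640; 3j²(5 2 5; -5 1 4) = Δ·Π!·Σ² = 9/286  (sign -1)
B: Δ: 2! 8! 2! / 13! → 1/38610; sum: t=0:+1/1152 t=1:−1/1440 = 1/5760; 3j²(5 2 5; 1 -1 0) = Δ·Π!·Σ² = 1/858  (sign -1)
I_A²/I_B² = (9/286)/(1/858) = 27/1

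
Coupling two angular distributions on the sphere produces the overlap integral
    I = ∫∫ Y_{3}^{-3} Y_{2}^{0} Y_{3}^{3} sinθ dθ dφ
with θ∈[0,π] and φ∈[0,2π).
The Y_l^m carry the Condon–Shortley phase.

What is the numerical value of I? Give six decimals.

0.210261

Rules hold: Σm=0, L=8 even, 1≤3≤5.
N = 7·5·7 = 245
Δ = 2!·4!·2!/9! = 1/3780
Racah Σ t=0..2: t=0:+1/24 t=1:−1/4 t=2:+1/24 = -1/6
⇒ 3j(3 2 3; 0 0 0)² = 4/105, sgn +1
Racah Σ t=2..2: t=2:+1/96 = 1/96
⇒ 3j(3 2 3; -3 0 3)² = 5/84, sgn +1
4πI² = N·(3j₀)²·(3jₘ)² = 5/9
I = +1·√(0.555556/4π) = 0.21026104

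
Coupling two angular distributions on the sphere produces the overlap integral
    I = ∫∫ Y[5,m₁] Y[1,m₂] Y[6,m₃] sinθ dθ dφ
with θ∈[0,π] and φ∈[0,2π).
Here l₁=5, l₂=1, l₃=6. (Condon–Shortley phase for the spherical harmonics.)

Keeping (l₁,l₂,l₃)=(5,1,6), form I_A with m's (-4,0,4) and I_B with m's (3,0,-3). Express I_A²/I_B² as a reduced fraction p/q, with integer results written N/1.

Same 5,1,6: normalisation and zero-m 3j drop out of the ratio.
A: Δ: 0! 10! 2! / 13! → 1/858; sum: t=0:+1/362880 = 1/362880; 3j²(5 1 6; -4 0 4) = Δ·Π!·Σ² = 10/429  (sign +1)
B: Δ: 0! 10! 2! / 13! → 1/858; sum: t=0:+1/80640 = 1/80640; 3j²(5 1 6; 3 0 -3) = Δ·Π!·Σ² = 9/286  (sign -1)
I_A²/I_B² = (10/429)/(9/286) = 20/27

20/27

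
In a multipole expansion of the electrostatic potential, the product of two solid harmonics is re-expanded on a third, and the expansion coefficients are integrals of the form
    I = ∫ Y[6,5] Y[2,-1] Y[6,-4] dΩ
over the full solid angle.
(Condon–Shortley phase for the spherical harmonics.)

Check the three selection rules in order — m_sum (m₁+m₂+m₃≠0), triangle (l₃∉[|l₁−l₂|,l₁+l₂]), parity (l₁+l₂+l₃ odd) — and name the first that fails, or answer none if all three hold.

Σmᵢ = 0  ✓
l₃∈[|l₁−l₂|,l₁+l₂]=[4,8], have l₃=6  ✓
Σlᵢ = 14 ⇒ even  ✓

none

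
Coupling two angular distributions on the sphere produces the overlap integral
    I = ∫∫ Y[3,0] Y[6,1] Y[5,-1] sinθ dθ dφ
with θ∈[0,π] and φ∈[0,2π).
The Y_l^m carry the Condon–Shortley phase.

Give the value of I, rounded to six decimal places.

Checks pass: Σm=0; 14 even; l₃=5∈[3,9].
(2·3+1)(2·6+1)(2·5+1) = 1001
Δ: 4! 2! 8! / 15! → 1/675675
sum: t=1:−1/8640 t=2:+1/2304 t=3:−1/8640 = 7/34560
3j²(3 6 5; 0 0 0) = Δ·Π!·Σ² = 7/429  (sign -1)
sum: t=1:−1/17280 t=2:+1/2880 t=3:−1/6912 = 1/6912
3j²(3 6 5; 0 1 -1) = Δ·Π!·Σ² = 5/429  (sign +1)
combine: 4πI² = 1001·7/429·5/429 = 245/1287
take √, sign -1: I = -0.12308038

-0.123080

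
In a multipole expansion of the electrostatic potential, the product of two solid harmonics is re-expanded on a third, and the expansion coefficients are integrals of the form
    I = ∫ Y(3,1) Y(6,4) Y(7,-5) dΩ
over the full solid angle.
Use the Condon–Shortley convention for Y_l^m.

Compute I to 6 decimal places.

Checks pass: Σm=0; 16 even; l₃=7∈[3,9].
(2·3+1)(2·6+1)(2·7+1) = 1365
Δ: 2! 4! 10! / 17! → 1/2042040
sum: t=0:+1/207360 t=1:−1/57600 t=2:+1/207360 = -1/129600
3j²(3 6 7; 0 0 0) = Δ·Π!·Σ² = 168/12155  (sign +1)
sum: t=0:+1/29030400 t=1:−1/2177280 t=2:+1/3870720 = -29/174182400
3j²(3 6 7; 1 4 -5) = Δ·Π!·Σ² = 841/185640  (sign -1)
combine: 4πI² = 1365·168/12155·841/185640 = 17661/206635
take √, sign -1: I = -0.08247091

-0.082471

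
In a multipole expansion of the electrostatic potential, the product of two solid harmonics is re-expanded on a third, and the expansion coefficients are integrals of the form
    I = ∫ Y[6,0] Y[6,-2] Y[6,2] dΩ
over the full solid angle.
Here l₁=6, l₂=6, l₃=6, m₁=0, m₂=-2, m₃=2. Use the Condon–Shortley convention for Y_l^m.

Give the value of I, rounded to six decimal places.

m-sum 0 ✓  L=18 even ✓  0≤6≤12 ✓
Π(2lᵢ+1) = 13×13×13 = 2197
triangle coeff Δ(6,6,6) = 1/325909584
Σ_t [0,6]: t=0:+1/373248000 t=1:−1/1728000 t=2:+1/110592 t=3:−1/46656 t=4:+1/110592 t=5:−1/1728000 t=6:+1/373248000 = -7/1555200
(3j)²=400/46189 [(6 6 6; 0 0 0)], sign=-1
Σ_t [0,4]: t=0:+1/24883200 t=1:−1/518400 t=2:+1/110592 t=3:−1/155520 t=4:+1/1658880 = 11/8294400
(3j)²=11/4199 [(6 6 6; 0 -2 2)], sign=+1
⇒ 4πI² = 5200/104329
I = (-1)√(5200/104329/(4π)) = -0.06297878

-0.062979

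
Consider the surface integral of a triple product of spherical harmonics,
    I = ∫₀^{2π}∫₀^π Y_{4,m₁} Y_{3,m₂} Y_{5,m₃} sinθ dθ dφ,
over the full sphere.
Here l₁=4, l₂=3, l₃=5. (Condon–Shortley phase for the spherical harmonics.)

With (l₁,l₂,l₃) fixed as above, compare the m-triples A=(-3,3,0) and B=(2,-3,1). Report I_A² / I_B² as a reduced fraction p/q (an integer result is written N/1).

Same 4,3,5: normalisation and zero-m 3j drop out of the ratio.
A: Δ: 2! 6! 4! / 13! → 1/180180; sum: t=2:+1/5760 = 1/5760; 3j²(4 3 5; -3 3 0) = Δ·Π!·Σ² = 5/572  (sign -1)
B: Δ: 2! 6! 4! / 13! → 1/180180; sum: t=0:+1/2304 = 1/2304; 3j²(4 3 5; 2 -3 1) = Δ·Π!·Σ² = 75/4004  (sign +1)
I_A²/I_B² = (5/572)/(75/4004) = 7/15

7/15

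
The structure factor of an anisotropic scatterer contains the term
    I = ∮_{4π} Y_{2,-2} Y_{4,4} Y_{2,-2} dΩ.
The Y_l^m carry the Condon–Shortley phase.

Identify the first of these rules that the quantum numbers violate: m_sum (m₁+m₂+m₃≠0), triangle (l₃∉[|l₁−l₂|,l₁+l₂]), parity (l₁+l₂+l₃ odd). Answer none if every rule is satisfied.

m₁+m₂+m₃ = -2 + 4 − 2 = 0  ✓
triangle: |2−4|=2 ≤ l₃=2 ≤ 2+4=6  ✓
parity: l₁+l₂+l₃ = 8 is even  ✓

none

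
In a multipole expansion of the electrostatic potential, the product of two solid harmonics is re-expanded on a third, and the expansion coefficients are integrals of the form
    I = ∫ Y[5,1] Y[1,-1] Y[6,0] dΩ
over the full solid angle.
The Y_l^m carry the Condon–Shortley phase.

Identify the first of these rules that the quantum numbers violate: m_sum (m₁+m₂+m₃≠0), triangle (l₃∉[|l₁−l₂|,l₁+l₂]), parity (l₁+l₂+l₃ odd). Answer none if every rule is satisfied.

none

Σmᵢ = 0  ✓
l₃∈[|l₁−l₂|,l₁+l₂]=[4,6], have l₃=6  ✓
Σlᵢ = 12 ⇒ even  ✓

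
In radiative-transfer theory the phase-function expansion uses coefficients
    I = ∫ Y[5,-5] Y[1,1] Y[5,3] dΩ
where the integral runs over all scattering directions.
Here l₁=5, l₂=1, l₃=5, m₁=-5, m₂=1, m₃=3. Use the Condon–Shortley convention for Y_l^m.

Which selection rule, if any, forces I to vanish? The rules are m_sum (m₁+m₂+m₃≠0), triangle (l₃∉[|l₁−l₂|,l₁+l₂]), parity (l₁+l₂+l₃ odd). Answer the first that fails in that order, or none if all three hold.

m₁+m₂+m₃ = -5 + 1 + 3 = -1  ✗
triangle: |5−1|=4 ≤ l₃=5 ≤ 5+1=6
parity: l₁+l₂+l₃ = 11 is odd

m_sum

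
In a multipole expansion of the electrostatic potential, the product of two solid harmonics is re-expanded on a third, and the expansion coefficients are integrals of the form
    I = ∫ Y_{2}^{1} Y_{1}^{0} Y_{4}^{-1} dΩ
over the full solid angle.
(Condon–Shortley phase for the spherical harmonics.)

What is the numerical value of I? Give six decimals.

0.000000

|2−1|≤4≤2+1 violated ⇒ I = 0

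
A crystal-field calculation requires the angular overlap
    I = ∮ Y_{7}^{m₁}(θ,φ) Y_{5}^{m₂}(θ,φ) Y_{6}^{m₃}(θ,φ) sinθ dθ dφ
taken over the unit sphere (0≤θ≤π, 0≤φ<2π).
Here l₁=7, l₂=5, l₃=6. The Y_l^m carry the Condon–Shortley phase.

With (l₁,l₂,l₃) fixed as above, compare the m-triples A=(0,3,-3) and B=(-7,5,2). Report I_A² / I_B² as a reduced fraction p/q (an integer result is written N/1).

486/715

Same 7,5,6: normalisation and zero-m 3j drop out of the ratio.
A: Δ: 6! 8! 4! / 19! → 1/174594420; sum: t=4:+1/829440 t=5:−1/1036800 t=6:+1/14515200 = 1/3225600; 3j²(7 5 6; 0 3 -3) = Δ·Π!·Σ² = 567/230945  (sign -1)
B: Δ: 6! 8! 4! / 19! → 1/174594420; sum: t=6:+1/696729600 = 1/696729600; 3j²(7 5 6; -7 5 2) = Δ·Π!·Σ² = 7/1938  (sign +1)
I_A²/I_B² = (567/230945)/(7/1938) = 486/715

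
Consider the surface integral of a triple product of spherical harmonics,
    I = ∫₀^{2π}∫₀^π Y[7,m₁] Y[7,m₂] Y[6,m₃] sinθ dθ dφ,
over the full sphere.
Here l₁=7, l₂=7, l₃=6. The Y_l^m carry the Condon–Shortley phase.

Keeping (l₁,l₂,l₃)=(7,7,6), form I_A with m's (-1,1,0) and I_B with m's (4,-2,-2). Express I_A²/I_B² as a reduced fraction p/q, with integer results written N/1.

3125/7392

l's match ⇒ only the (l;m) 3-j factors differ between A and B.
A: triangle coeff Δ(7,7,6) = 1/2444321880; Σ_t [2,8]: t=2:+1/746496000 t=3:−1/10368000 t=4:+1/1327104 t=5:−1/933120 t=6:+1/3317760 t=7:−1/72576000 t=8:+1/20901888000 = -1/7962624; (3j)²=3125/1108536 [(7 7 6; -1 1 0)], sign=-1
B: triangle coeff Δ(7,7,6) = 1/2444321880; Σ_t [0,3]: t=0:+1/174182400 t=1:−1/11612160 t=2:+1/6220800 t=3:−1/24883200 = 1/24883200; (3j)²=28/4199 [(7 7 6; 4 -2 -2)], sign=+1
I_A²/I_B² = (3125/1108536)/(28/4199) = 3125/7392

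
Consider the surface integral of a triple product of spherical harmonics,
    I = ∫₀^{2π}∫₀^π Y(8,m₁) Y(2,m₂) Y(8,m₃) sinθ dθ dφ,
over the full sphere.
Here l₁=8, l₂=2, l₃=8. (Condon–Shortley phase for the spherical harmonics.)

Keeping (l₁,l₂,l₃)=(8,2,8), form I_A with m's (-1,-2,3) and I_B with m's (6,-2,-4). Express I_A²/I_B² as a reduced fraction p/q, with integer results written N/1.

55/26

Same 8,2,8: normalisation and zero-m 3j drop out of the ratio.
A: Δ: 2! 14! 2! / 19! → 1/348840; sum: t=0:+1/174182400 = 1/174182400; 3j²(8 2 8; -1 -2 3) = Δ·Π!·Σ² = 77/3876  (sign -1)
B: Δ: 2! 14! 2! / 19! → 1/348840; sum: t=0:+1/3832012800 = 1/3832012800; 3j²(8 2 8; 6 -2 -4) = Δ·Π!·Σ² = 91/9690  (sign +1)
I_A²/I_B² = (77/3876)/(91/9690) = 55/26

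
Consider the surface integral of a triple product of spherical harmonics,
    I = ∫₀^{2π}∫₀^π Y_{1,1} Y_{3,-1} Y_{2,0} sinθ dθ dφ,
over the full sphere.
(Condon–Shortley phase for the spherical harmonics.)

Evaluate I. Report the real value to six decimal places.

-0.202301

m-sum 0 ✓  L=6 even ✓  2≤2≤4 ✓
Π(2lᵢ+1) = 3×7×5 = 105
triangle coeff Δ(1,3,2) = 1/105
Σ_t [1,1]: t=1:−1/4 = -1/4
(3j)²=3/35 [(1 3 2; 0 0 0)], sign=-1
Σ_t [0,0]: t=0:+1/8 = 1/8
(3j)²=2/35 [(1 3 2; 1 -1 0)], sign=+1
⇒ 4πI² = 18/35
I = (-1)√(18/35/(4π)) = -0.20230066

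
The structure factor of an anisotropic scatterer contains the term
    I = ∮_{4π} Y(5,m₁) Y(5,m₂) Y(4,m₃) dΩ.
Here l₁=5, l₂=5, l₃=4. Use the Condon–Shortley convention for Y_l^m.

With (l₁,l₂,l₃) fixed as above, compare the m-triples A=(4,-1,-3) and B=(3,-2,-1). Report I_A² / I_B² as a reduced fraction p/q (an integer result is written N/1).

2/1

Shared (l₁,l₂,l₃)=(5,5,4): N and (l;000)² cancel in I_A²/I_B².
A: Δ = 6!·4!·4!/15! = 1/3153150; Racah Σ t=0..1: t=0:+1/103680 t=1:−1/17280 = -1/20736; ⇒ 3j(5 5 4; 4 -1 -3)² = 10/429, sgn +1
B: Δ = 6!·4!·4!/15! = 1/3153150; Racah Σ t=0..2: t=0:+1/17280 t=1:−1/2880 t=2:+1/6912 = -1/6912; ⇒ 3j(5 5 4; 3 -2 -1)² = 5/429, sgn +1
I_A²/I_B² = (10/429)/(5/429) = 2/1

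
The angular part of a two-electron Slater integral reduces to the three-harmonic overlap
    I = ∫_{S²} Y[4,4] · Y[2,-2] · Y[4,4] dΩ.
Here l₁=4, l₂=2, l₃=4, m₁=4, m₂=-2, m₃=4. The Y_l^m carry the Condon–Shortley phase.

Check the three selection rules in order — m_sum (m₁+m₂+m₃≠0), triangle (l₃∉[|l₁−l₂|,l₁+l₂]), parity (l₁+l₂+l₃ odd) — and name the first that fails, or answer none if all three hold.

m₁+m₂+m₃ = 4 − 2 + 4 = 6  ✗
triangle: |4−2|=2 ≤ l₃=4 ≤ 4+2=6
parity: l₁+l₂+l₃ = 10 is even

m_sum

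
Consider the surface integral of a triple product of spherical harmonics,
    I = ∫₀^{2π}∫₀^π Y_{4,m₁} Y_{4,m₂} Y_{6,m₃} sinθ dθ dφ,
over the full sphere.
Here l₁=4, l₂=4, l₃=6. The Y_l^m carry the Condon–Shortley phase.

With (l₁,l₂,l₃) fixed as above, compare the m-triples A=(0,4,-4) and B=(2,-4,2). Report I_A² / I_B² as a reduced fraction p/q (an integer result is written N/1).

Same 4,4,6: normalisation and zero-m 3j drop out of the ratio.
A: Δ: 2! 6! 6! / 15! → 1/1261260; sum: t=2:+1/69120 = 1/69120; 3j²(4 4 6; 0 4 -4) = Δ·Π!·Σ² = 4/143  (sign +1)
B: Δ: 2! 6! 6! / 15! → 1/1261260; sum: t=0:+1/69120 = 1/69120; 3j²(4 4 6; 2 -4 2) = Δ·Π!·Σ² = 4/429  (sign +1)
I_A²/I_B² = (4/143)/(4/429) = 3/1

3/1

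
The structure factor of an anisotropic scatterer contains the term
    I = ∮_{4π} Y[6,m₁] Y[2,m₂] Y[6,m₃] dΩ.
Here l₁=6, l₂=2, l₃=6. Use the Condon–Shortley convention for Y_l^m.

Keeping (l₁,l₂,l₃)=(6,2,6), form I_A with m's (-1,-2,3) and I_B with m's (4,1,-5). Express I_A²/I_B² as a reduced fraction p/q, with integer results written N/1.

80/99

Same 6,2,6: normalisation and zero-m 3j drop out of the ratio.
A: Δ: 2! 10! 2! / 15! → 1/90090; sum: t=0:+1/120960 = 1/120960; 3j²(6 2 6; -1 -2 3) = Δ·Π!·Σ² = 24/1001  (sign -1)
B: Δ: 2! 10! 2! / 15! → 1/90090; sum: t=1:−1/725760 t=2:+1/7257600 = -1/806400; 3j²(6 2 6; 4 1 -5) = Δ·Π!·Σ² = 27/910  (sign +1)
I_A²/I_B² = (24/1001)/(27/910) = 80/99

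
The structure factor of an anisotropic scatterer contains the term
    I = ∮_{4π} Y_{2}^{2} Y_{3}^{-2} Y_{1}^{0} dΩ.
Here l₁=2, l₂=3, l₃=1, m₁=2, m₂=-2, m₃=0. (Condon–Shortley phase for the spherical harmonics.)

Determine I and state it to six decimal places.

0.184674

Checks pass: Σm=0; 6 even; l₃=1∈[1,5].
(2·2+1)(2·3+1)(2·1+1) = 105
Δ: 4! 0! 2! / 7! → 1/105
sum: t=2:+1/4 = 1/4
3j²(2 3 1; 0 0 0) = Δ·Π!·Σ² = 3/35  (sign -1)
sum: t=0:+1/24 = 1/24
3j²(2 3 1; 2 -2 0) = Δ·Π!·Σ² = 1/21  (sign -1)
combine: 4πI² = 105·3/35·1/21 = 3/7
take √, sign +1: I = 0.18467439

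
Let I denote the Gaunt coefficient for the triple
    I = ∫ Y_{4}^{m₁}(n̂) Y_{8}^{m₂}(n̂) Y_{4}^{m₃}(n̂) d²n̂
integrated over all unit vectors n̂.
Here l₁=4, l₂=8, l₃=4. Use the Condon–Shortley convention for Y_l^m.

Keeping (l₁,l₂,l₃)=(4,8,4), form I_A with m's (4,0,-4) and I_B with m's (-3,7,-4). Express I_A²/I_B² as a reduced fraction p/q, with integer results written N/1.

Shared (l₁,l₂,l₃)=(4,8,4): N and (l;000)² cancel in I_A²/I_B².
A: Δ = 8!·0!·8!/17! = 1/218790; Racah Σ t=0..0: t=0:+1/1625702400 = 1/1625702400; ⇒ 3j(4 8 4; 4 0 -4)² = 1/218790, sgn +1
B: Δ = 8!·0!·8!/17! = 1/218790; Racah Σ t=7..7: t=7:−1/203212800 = -1/203212800; ⇒ 3j(4 8 4; -3 7 -4)² = 1/34, sgn -1
I_A²/I_B² = (1/218790)/(1/34) = 1/6435

1/6435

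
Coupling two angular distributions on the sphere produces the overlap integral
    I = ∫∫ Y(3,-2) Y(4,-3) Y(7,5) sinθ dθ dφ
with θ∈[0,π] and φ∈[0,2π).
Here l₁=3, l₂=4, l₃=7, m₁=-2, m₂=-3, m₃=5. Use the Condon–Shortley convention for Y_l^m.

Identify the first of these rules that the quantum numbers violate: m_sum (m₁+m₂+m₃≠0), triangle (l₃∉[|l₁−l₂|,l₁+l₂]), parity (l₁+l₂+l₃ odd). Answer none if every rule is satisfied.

Σmᵢ = 0  ✓
l₃∈[|l₁−l₂|,l₁+l₂]=[1,7], have l₃=7  ✓
Σlᵢ = 14 ⇒ even  ✓

none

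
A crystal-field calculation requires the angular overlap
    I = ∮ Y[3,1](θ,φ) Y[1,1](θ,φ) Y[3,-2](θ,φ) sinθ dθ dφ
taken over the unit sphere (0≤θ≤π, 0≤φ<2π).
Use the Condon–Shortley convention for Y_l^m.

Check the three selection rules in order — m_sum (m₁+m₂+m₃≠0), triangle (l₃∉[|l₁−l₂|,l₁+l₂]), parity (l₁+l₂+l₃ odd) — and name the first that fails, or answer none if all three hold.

parity

azimuthal sum: 1 + 1 − 2 = 0  ✓
2 ≤ 3 ≤ 4 (triangle on l)  ✓
L = 3 + 1 + 3 = 7 (odd)  ✗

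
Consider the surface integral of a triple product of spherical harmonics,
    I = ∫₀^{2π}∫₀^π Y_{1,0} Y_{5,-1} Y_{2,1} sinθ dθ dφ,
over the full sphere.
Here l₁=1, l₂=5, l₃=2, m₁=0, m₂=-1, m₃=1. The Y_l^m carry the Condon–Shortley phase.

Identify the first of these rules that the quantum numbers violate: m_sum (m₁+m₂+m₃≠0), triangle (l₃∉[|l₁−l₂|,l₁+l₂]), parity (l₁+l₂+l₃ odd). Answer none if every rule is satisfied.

Σmᵢ = 0  ✓
l₃∈[|l₁−l₂|,l₁+l₂]=[4,6], have l₃=2  ✗
Σlᵢ = 8 ⇒ even

triangle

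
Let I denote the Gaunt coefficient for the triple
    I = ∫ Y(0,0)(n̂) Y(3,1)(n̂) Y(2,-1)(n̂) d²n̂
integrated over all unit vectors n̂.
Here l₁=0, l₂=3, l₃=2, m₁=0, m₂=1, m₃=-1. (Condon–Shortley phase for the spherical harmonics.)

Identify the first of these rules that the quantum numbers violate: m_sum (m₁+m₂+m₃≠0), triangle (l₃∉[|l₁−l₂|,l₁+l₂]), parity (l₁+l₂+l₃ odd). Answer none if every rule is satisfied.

Σmᵢ = 0  ✓
l₃∈[|l₁−l₂|,l₁+l₂]=[3,3], have l₃=2  ✗
Σlᵢ = 5 ⇒ odd

triangle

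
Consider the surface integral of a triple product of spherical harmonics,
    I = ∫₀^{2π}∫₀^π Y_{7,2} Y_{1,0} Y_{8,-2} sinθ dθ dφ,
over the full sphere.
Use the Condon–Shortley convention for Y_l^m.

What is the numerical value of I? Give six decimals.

Checks pass: Σm=0; 16 even; l₃=8∈[6,8].
(2·7+1)(2·1+1)(2·8+1) = 765
Δ: 0! 14! 2! / 17! → 1/2040
sum: t=0:+1/25401600 = 1/25401600
3j²(7 1 8; 0 0 0) = Δ·Π!·Σ² = 8/255  (sign +1)
sum: t=0:+1/43545600 = 1/43545600
3j²(7 1 8; 2 0 -2) = Δ·Π!·Σ² = 1/34  (sign +1)
combine: 4πI² = 765·8/255·1/34 = 12/17
take √, sign +1: I = 0.23700703

0.237007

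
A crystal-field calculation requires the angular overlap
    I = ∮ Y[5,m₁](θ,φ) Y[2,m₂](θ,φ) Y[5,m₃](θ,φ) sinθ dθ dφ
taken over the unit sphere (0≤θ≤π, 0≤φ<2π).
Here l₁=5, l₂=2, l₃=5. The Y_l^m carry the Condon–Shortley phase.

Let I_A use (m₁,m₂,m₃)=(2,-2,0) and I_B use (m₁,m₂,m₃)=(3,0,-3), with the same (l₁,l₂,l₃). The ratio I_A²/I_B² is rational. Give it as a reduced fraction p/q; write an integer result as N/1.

Same 5,2,5: normalisation and zero-m 3j drop out of the ratio.
A: Δ: 2! 8! 2! / 13! → 1/38610; sum: t=0:+1/2880 = 1/2880; 3j²(5 2 5; 2 -2 0) = Δ·Π!·Σ² = 14/429  (sign -1)
B: Δ: 2! 8! 2! / 13! → 1/38610; sum: t=0:+1/5760 t=1:−1/5040 t=2:+1/161280 = -1/53760; 3j²(5 2 5; 3 0 -3) = Δ·Π!·Σ² = 1/4290  (sign -1)
I_A²/I_B² = (14/429)/(1/4290) = 140/1

140/1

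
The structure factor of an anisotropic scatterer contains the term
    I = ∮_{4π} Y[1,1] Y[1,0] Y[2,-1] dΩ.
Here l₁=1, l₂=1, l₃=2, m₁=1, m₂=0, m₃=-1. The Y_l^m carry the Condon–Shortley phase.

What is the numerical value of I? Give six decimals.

Rules hold: Σm=0, L=4 even, 0≤2≤2.
N = 3·3·5 = 45
Δ = 0!·2!·2!/5! = 1/30
Racah Σ t=0..0: t=0:+1/1 = 1/1
⇒ 3j(1 1 2; 0 0 0)² = 2/15, sgn +1
Racah Σ t=0..0: t=0:+1/2 = 1/2
⇒ 3j(1 1 2; 1 0 -1)² = 1/10, sgn -1
4πI² = N·(3j₀)²·(3jₘ)² = 3/5
I = -1·√(0.6/4π) = -0.21850969

-0.218510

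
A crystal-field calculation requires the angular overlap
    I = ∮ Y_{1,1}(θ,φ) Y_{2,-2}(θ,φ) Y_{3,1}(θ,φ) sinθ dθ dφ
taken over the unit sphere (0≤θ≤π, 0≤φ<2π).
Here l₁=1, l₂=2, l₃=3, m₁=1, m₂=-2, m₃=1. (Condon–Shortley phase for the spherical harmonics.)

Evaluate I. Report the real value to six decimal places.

-0.082589

m-sum 0 ✓  L=6 even ✓  1≤3≤3 ✓
Π(2lᵢ+1) = 3×5×7 = 105
triangle coeff Δ(1,2,3) = 1/105
Σ_t [0,0]: t=0:+1/4 = 1/4
(3j)²=3/35 [(1 2 3; 0 0 0)], sign=-1
Σ_t [0,0]: t=0:+1/48 = 1/48
(3j)²=1/105 [(1 2 3; 1 -2 1)], sign=+1
⇒ 4πI² = 3/35
I = (-1)√(3/35/(4π)) = -0.08258890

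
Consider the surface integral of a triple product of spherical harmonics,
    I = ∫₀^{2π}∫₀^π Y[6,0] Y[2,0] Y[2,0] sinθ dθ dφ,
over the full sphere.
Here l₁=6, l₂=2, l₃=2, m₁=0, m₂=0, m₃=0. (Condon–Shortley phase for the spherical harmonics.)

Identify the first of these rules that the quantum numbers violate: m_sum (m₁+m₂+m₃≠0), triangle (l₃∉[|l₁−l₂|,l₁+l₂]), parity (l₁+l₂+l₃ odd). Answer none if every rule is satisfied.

Σmᵢ = 0  ✓
l₃∈[|l₁−l₂|,l₁+l₂]=[4,8], have l₃=2  ✗
Σlᵢ = 10 ⇒ even

triangle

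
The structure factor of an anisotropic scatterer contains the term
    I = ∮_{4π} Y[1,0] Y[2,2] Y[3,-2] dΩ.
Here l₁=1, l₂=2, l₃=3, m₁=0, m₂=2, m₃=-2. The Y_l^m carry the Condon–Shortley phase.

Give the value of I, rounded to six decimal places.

m-sum 0 ✓  L=6 even ✓  1≤3≤3 ✓
Π(2lᵢ+1) = 3×5×7 = 105
triangle coeff Δ(1,2,3) = 1/105
Σ_t [0,0]: t=0:+1/4 = 1/4
(3j)²=3/35 [(1 2 3; 0 0 0)], sign=-1
Σ_t [0,0]: t=0:+1/24 = 1/24
(3j)²=1/21 [(1 2 3; 0 2 -2)], sign=-1
⇒ 4πI² = 3/7
I = (+1)√(3/7/(4π)) = 0.18467439

0.184674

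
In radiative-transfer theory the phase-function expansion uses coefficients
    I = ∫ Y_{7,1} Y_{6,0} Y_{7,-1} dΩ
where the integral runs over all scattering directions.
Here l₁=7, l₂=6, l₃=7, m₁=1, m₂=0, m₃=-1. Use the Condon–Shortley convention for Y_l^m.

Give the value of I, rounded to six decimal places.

-0.068814

Rules hold: Σm=0, L=20 even, 1≤7≤13.
N = 15·13·15 = 2925
Δ = 6!·8!·6!/21! = 1/2444321880
Racah Σ t=0..6: t=0:+1/2612736000 t=1:−1/20736000 t=2:+1/1658880 t=3:−1/746496 t=4:+1/1658880 t=5:−1/20736000 t=6:+1/2612736000 = -1/4354560
⇒ 3j(7 6 7; 0 0 0)² = 1000/138567, sgn +1
Racah Σ t=0..6: t=0:+1/746496000 t=1:−1/10368000 t=2:+1/1327104 t=3:−1/933120 t=4:+1/3317760 t=5:−1/72576000 t=6:+1/20901888000 = -1/7962624
⇒ 3j(7 6 7; 1 0 -1)² = 3125/1108536, sgn -1
4πI² = N·(3j₀)²·(3jₘ)² = 9765625/164109517
I = -1·√(0.0595068/4π) = -0.06881422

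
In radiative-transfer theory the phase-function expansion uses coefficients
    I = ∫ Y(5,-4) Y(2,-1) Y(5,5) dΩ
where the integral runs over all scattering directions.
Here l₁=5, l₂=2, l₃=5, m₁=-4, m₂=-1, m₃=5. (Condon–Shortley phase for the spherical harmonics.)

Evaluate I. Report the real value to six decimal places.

-0.187924

Checks pass: Σm=0; 12 even; l₃=5∈[3,7].
(2·5+1)(2·2+1)(2·5+1) = 605
Δ: 2! 8! 2! / 13! → 1/38610
sum: t=0:+1/2880 t=1:−1/576 t=2:+1/2880 = -1/960
3j²(5 2 5; 0 0 0) = Δ·Π!·Σ² = 10/429  (sign +1)
sum: t=1:−1/80640 = -1/80640
3j²(5 2 5; -4 -1 5) = Δ·Π!·Σ² = 9/286  (sign -1)
combine: 4πI² = 605·10/429·9/286 = 75/169
take √, sign -1: I = -0.18792404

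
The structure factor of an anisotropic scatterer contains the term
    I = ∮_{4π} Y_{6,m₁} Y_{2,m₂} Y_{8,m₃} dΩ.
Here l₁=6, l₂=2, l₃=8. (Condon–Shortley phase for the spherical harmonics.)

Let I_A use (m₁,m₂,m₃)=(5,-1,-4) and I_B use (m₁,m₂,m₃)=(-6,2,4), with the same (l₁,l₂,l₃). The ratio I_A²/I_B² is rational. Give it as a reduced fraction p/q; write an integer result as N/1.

48/1

Same 6,2,8: normalisation and zero-m 3j drop out of the ratio.
A: Δ: 0! 12! 4! / 17! → 1/30940; sum: t=0:+1/239500800 = 1/239500800; 3j²(6 2 8; 5 -1 -4) = Δ·Π!·Σ² = 12/7735  (sign +1)
B: Δ: 0! 12! 4! / 17! → 1/30940; sum: t=0:+1/11496038400 = 1/11496038400; 3j²(6 2 8; -6 2 4) = Δ·Π!·Σ² = 1/30940  (sign +1)
I_A²/I_B² = (12/7735)/(1/30940) = 48/1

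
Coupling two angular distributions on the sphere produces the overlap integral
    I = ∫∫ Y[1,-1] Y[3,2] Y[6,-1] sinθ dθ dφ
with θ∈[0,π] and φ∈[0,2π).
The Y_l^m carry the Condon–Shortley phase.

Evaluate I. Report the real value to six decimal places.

0.000000

l₃=6 ∉ [2,4] — triangle fails ⇒ I = 0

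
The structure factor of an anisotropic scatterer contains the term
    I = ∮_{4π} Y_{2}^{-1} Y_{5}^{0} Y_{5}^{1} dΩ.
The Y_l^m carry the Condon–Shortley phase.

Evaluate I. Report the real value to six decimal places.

-0.036166

Checks pass: Σm=0; 12 even; l₃=5∈[3,7].
(2·2+1)(2·5+1)(2·5+1) = 605
Δ: 2! 2! 8! / 13! → 1/38610
sum: t=0:+1/2880 t=1:−1/576 t=2:+1/2880 = -1/960
3j²(2 5 5; 0 0 0) = Δ·Π!·Σ² = 10/429  (sign +1)
sum: t=1:−1/1152 t=2:+1/1440 = -1/5760
3j²(2 5 5; -1 0 1) = Δ·Π!·Σ² = 1/858  (sign -1)
combine: 4πI² = 605·10/429·1/858 = 25/1521
take √, sign -1: I = -0.03616600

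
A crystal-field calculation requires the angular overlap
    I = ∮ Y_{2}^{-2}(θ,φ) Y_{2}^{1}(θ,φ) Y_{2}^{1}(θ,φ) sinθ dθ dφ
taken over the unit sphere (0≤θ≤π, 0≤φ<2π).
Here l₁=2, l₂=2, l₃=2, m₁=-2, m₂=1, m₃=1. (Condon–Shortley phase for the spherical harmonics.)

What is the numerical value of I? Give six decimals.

Rules hold: Σm=0, L=6 even, 0≤2≤4.
N = 5·5·5 = 125
Δ = 2!·2!·2!/7! = 1/630
Racah Σ t=0..2: t=0:+1/8 t=1:−1/1 t=2:+1/8 = -3/4
⇒ 3j(2 2 2; 0 0 0)² = 2/35, sgn -1
Racah Σ t=2..2: t=2:+1/4 = 1/4
⇒ 3j(2 2 2; -2 1 1)² = 3/35, sgn -1
4πI² = N·(3j₀)²·(3jₘ)² = 30/49
I = +1·√(0.612245/4π) = 0.22072812

0.220728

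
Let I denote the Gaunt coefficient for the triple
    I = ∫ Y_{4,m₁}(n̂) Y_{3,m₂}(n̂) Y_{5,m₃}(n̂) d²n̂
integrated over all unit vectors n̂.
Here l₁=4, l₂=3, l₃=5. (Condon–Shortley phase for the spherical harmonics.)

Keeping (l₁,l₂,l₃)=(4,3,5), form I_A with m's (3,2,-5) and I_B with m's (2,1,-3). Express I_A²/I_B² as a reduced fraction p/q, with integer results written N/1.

Shared (l₁,l₂,l₃)=(4,3,5): N and (l;000)² cancel in I_A²/I_B².
A: Δ = 2!·6!·4!/13! = 1/180180; Racah Σ t=1..1: t=1:−1/17280 = -1/17280; ⇒ 3j(4 3 5; 3 2 -5)² = 35/858, sgn -1
B: Δ = 2!·6!·4!/13! = 1/180180; Racah Σ t=0..2: t=0:+1/2304 t=1:−1/720 t=2:+1/5760 = -1/1280; ⇒ 3j(4 3 5; 2 1 -3)² = 27/1430, sgn -1
I_A²/I_B² = (35/858)/(27/1430) = 175/81

175/81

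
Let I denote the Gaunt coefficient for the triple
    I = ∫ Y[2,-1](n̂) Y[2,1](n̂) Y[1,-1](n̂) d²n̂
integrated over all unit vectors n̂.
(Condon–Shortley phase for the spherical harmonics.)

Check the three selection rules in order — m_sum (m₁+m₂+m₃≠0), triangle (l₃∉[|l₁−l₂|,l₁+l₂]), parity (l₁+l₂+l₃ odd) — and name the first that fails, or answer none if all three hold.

m_sum

azimuthal sum: -1 + 1 − 1 = -1  ✗
0 ≤ 1 ≤ 4 (triangle on l)
L = 2 + 2 + 1 = 5 (odd)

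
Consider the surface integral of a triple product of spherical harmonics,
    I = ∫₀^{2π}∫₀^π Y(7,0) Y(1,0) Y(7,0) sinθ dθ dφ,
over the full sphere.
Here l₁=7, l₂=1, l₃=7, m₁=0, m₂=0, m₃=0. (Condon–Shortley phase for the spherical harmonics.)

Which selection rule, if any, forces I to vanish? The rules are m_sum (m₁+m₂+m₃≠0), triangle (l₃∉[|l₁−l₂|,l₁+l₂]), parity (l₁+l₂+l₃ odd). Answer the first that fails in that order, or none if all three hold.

m₁+m₂+m₃ = 0 + 0 + 0 = 0  ✓
triangle: |7−1|=6 ≤ l₃=7 ≤ 7+1=8  ✓
parity: l₁+l₂+l₃ = 15 is odd  ✗

parity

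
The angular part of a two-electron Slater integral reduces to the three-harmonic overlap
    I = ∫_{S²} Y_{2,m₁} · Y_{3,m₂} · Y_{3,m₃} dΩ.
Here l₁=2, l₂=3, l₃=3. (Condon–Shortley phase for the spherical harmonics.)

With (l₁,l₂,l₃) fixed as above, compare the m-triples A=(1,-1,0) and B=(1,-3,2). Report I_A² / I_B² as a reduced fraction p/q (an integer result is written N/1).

2/25

l's match ⇒ only the (l;m) 3-j factors differ between A and B.
A: triangle coeff Δ(2,3,3) = 1/3780; Σ_t [0,1]: t=0:+1/8 t=1:−1/12 = 1/24; (3j)²=1/210 [(2 3 3; 1 -1 0)], sign=-1
B: triangle coeff Δ(2,3,3) = 1/3780; Σ_t [0,0]: t=0:+1/48 = 1/48; (3j)²=5/84 [(2 3 3; 1 -3 2)], sign=-1
I_A²/I_B² = (1/210)/(5/84) = 2/25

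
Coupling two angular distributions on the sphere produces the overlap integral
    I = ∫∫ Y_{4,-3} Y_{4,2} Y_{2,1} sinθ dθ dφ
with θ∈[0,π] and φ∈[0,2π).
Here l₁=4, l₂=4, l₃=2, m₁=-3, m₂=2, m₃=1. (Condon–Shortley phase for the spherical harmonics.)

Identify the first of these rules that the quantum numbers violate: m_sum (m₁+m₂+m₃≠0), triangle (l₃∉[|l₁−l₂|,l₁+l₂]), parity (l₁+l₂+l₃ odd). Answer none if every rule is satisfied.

azimuthal sum: -3 + 2 + 1 = 0  ✓
0 ≤ 2 ≤ 8 (triangle on l)  ✓
L = 4 + 4 + 2 = 10 (even)  ✓

none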